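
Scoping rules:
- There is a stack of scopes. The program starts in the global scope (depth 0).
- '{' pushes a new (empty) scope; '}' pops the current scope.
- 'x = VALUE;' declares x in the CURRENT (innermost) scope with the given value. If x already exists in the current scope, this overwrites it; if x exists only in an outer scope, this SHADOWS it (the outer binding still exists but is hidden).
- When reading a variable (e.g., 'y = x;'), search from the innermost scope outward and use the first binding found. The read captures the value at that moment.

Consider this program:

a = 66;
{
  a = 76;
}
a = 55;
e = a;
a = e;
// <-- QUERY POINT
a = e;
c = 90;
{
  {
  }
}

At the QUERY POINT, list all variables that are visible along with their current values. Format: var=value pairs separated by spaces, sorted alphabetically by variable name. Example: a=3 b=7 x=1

Step 1: declare a=66 at depth 0
Step 2: enter scope (depth=1)
Step 3: declare a=76 at depth 1
Step 4: exit scope (depth=0)
Step 5: declare a=55 at depth 0
Step 6: declare e=(read a)=55 at depth 0
Step 7: declare a=(read e)=55 at depth 0
Visible at query point: a=55 e=55

Answer: a=55 e=55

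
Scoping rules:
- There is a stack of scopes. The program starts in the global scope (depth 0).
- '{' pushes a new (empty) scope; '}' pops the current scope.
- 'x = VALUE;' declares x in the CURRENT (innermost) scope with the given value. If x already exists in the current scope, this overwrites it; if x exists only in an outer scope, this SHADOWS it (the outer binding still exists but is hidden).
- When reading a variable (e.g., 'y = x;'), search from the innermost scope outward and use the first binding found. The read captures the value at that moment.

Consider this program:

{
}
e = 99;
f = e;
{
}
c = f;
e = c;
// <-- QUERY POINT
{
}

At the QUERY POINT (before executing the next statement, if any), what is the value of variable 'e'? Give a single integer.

Answer: 99

Derivation:
Step 1: enter scope (depth=1)
Step 2: exit scope (depth=0)
Step 3: declare e=99 at depth 0
Step 4: declare f=(read e)=99 at depth 0
Step 5: enter scope (depth=1)
Step 6: exit scope (depth=0)
Step 7: declare c=(read f)=99 at depth 0
Step 8: declare e=(read c)=99 at depth 0
Visible at query point: c=99 e=99 f=99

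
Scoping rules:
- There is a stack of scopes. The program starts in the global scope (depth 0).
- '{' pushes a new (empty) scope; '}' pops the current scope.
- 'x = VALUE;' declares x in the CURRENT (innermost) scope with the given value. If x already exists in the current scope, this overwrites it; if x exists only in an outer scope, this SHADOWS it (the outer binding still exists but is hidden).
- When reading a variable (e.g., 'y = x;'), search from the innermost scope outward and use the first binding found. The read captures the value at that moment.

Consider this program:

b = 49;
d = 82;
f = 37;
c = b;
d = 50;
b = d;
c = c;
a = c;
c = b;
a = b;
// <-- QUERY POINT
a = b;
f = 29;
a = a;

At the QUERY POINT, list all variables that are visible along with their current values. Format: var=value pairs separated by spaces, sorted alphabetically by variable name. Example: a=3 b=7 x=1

Step 1: declare b=49 at depth 0
Step 2: declare d=82 at depth 0
Step 3: declare f=37 at depth 0
Step 4: declare c=(read b)=49 at depth 0
Step 5: declare d=50 at depth 0
Step 6: declare b=(read d)=50 at depth 0
Step 7: declare c=(read c)=49 at depth 0
Step 8: declare a=(read c)=49 at depth 0
Step 9: declare c=(read b)=50 at depth 0
Step 10: declare a=(read b)=50 at depth 0
Visible at query point: a=50 b=50 c=50 d=50 f=37

Answer: a=50 b=50 c=50 d=50 f=37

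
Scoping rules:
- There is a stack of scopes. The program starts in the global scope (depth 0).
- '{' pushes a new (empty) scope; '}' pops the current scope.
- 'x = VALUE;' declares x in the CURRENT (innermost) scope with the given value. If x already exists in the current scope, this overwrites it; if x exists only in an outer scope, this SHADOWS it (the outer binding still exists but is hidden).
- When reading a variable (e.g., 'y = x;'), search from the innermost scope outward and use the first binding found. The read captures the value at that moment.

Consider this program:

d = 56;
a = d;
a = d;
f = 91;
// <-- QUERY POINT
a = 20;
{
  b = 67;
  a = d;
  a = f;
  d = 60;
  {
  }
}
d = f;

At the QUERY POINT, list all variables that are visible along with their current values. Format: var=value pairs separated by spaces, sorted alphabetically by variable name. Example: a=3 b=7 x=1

Step 1: declare d=56 at depth 0
Step 2: declare a=(read d)=56 at depth 0
Step 3: declare a=(read d)=56 at depth 0
Step 4: declare f=91 at depth 0
Visible at query point: a=56 d=56 f=91

Answer: a=56 d=56 f=91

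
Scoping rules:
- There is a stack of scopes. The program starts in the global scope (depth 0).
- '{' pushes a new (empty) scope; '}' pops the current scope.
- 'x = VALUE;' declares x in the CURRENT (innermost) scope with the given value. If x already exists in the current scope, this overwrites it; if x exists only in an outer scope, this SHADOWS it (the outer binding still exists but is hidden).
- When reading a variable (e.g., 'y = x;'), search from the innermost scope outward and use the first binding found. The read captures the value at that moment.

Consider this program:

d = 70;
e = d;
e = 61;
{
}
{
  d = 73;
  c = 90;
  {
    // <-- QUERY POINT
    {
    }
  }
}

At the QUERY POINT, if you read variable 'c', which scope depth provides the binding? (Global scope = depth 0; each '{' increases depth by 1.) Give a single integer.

Step 1: declare d=70 at depth 0
Step 2: declare e=(read d)=70 at depth 0
Step 3: declare e=61 at depth 0
Step 4: enter scope (depth=1)
Step 5: exit scope (depth=0)
Step 6: enter scope (depth=1)
Step 7: declare d=73 at depth 1
Step 8: declare c=90 at depth 1
Step 9: enter scope (depth=2)
Visible at query point: c=90 d=73 e=61

Answer: 1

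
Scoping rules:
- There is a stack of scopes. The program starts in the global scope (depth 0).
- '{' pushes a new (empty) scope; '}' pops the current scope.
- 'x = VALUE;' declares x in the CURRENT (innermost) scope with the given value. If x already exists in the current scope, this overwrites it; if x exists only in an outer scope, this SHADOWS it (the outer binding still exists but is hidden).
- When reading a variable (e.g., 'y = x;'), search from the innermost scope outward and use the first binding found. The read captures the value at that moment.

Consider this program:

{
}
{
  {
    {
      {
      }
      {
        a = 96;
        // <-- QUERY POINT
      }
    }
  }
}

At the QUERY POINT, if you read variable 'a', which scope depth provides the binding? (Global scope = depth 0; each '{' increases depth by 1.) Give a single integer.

Answer: 4

Derivation:
Step 1: enter scope (depth=1)
Step 2: exit scope (depth=0)
Step 3: enter scope (depth=1)
Step 4: enter scope (depth=2)
Step 5: enter scope (depth=3)
Step 6: enter scope (depth=4)
Step 7: exit scope (depth=3)
Step 8: enter scope (depth=4)
Step 9: declare a=96 at depth 4
Visible at query point: a=96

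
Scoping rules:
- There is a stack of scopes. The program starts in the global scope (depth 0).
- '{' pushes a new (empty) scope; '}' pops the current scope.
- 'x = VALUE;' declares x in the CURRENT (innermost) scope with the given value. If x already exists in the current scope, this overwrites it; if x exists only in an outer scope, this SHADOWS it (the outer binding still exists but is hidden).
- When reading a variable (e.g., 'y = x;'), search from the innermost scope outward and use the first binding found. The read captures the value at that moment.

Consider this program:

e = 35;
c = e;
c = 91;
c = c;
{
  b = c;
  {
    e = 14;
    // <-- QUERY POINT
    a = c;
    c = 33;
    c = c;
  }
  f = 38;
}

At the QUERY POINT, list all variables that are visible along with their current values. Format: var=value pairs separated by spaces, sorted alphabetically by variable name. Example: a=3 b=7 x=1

Step 1: declare e=35 at depth 0
Step 2: declare c=(read e)=35 at depth 0
Step 3: declare c=91 at depth 0
Step 4: declare c=(read c)=91 at depth 0
Step 5: enter scope (depth=1)
Step 6: declare b=(read c)=91 at depth 1
Step 7: enter scope (depth=2)
Step 8: declare e=14 at depth 2
Visible at query point: b=91 c=91 e=14

Answer: b=91 c=91 e=14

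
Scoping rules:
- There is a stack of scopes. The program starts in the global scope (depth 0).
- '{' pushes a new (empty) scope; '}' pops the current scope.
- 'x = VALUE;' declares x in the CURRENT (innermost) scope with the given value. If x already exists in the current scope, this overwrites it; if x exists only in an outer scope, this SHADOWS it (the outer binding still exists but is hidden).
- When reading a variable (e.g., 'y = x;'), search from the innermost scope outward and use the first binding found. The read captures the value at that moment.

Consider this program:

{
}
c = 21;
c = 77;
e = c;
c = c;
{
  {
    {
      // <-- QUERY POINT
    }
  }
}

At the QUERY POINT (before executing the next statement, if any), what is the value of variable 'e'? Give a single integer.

Answer: 77

Derivation:
Step 1: enter scope (depth=1)
Step 2: exit scope (depth=0)
Step 3: declare c=21 at depth 0
Step 4: declare c=77 at depth 0
Step 5: declare e=(read c)=77 at depth 0
Step 6: declare c=(read c)=77 at depth 0
Step 7: enter scope (depth=1)
Step 8: enter scope (depth=2)
Step 9: enter scope (depth=3)
Visible at query point: c=77 e=77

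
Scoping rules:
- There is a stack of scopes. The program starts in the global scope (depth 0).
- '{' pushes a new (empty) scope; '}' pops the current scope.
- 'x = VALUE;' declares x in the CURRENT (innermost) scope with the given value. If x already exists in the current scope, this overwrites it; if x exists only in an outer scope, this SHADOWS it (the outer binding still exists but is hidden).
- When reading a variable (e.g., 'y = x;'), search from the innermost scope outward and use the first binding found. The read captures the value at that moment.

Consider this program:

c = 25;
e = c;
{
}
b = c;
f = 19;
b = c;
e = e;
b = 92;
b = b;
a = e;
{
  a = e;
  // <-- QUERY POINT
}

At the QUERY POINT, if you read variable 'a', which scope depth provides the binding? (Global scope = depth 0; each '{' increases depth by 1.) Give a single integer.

Step 1: declare c=25 at depth 0
Step 2: declare e=(read c)=25 at depth 0
Step 3: enter scope (depth=1)
Step 4: exit scope (depth=0)
Step 5: declare b=(read c)=25 at depth 0
Step 6: declare f=19 at depth 0
Step 7: declare b=(read c)=25 at depth 0
Step 8: declare e=(read e)=25 at depth 0
Step 9: declare b=92 at depth 0
Step 10: declare b=(read b)=92 at depth 0
Step 11: declare a=(read e)=25 at depth 0
Step 12: enter scope (depth=1)
Step 13: declare a=(read e)=25 at depth 1
Visible at query point: a=25 b=92 c=25 e=25 f=19

Answer: 1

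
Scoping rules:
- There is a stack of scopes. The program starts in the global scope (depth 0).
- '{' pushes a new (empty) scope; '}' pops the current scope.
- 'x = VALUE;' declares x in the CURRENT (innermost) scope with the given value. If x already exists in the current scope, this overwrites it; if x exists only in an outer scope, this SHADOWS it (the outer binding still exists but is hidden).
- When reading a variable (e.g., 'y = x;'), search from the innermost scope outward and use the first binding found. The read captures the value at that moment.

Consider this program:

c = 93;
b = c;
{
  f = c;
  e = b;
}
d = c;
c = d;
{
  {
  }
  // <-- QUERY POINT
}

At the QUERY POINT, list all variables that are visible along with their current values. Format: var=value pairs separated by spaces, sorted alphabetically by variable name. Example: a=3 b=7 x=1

Step 1: declare c=93 at depth 0
Step 2: declare b=(read c)=93 at depth 0
Step 3: enter scope (depth=1)
Step 4: declare f=(read c)=93 at depth 1
Step 5: declare e=(read b)=93 at depth 1
Step 6: exit scope (depth=0)
Step 7: declare d=(read c)=93 at depth 0
Step 8: declare c=(read d)=93 at depth 0
Step 9: enter scope (depth=1)
Step 10: enter scope (depth=2)
Step 11: exit scope (depth=1)
Visible at query point: b=93 c=93 d=93

Answer: b=93 c=93 d=93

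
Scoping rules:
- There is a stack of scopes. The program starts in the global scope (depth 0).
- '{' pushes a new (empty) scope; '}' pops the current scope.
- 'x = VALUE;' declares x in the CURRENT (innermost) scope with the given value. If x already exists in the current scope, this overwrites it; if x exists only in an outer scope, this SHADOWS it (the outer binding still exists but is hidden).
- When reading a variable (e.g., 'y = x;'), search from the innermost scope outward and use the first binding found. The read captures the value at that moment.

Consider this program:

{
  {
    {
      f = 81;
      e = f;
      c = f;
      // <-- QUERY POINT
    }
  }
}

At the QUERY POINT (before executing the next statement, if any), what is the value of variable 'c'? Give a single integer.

Answer: 81

Derivation:
Step 1: enter scope (depth=1)
Step 2: enter scope (depth=2)
Step 3: enter scope (depth=3)
Step 4: declare f=81 at depth 3
Step 5: declare e=(read f)=81 at depth 3
Step 6: declare c=(read f)=81 at depth 3
Visible at query point: c=81 e=81 f=81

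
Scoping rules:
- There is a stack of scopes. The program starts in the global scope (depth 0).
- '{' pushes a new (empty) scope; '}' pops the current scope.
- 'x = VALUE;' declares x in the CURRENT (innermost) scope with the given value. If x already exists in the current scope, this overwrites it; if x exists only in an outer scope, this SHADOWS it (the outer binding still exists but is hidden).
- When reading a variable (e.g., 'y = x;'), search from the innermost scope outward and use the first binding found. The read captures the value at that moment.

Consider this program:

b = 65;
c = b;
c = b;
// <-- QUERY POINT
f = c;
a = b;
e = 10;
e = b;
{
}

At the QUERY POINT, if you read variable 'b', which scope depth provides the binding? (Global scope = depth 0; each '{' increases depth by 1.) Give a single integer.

Answer: 0

Derivation:
Step 1: declare b=65 at depth 0
Step 2: declare c=(read b)=65 at depth 0
Step 3: declare c=(read b)=65 at depth 0
Visible at query point: b=65 c=65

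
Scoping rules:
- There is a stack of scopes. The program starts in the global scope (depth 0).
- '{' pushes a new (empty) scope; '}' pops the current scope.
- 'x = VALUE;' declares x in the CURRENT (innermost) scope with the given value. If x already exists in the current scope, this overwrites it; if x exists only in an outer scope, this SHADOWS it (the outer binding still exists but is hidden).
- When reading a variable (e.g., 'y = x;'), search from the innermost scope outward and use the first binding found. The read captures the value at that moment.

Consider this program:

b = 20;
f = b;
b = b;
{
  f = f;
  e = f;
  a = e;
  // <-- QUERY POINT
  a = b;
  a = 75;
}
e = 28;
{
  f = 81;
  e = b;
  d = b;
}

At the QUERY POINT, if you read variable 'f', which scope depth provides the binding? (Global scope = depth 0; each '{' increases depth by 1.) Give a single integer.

Step 1: declare b=20 at depth 0
Step 2: declare f=(read b)=20 at depth 0
Step 3: declare b=(read b)=20 at depth 0
Step 4: enter scope (depth=1)
Step 5: declare f=(read f)=20 at depth 1
Step 6: declare e=(read f)=20 at depth 1
Step 7: declare a=(read e)=20 at depth 1
Visible at query point: a=20 b=20 e=20 f=20

Answer: 1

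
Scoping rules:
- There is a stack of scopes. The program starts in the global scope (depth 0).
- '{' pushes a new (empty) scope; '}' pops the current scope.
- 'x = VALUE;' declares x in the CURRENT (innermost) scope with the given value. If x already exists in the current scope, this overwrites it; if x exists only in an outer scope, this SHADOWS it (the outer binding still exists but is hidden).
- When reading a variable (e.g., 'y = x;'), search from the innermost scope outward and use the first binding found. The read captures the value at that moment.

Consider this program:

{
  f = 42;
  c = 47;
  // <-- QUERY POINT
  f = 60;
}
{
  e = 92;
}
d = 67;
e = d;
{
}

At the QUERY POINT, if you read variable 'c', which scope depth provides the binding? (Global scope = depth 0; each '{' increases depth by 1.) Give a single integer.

Step 1: enter scope (depth=1)
Step 2: declare f=42 at depth 1
Step 3: declare c=47 at depth 1
Visible at query point: c=47 f=42

Answer: 1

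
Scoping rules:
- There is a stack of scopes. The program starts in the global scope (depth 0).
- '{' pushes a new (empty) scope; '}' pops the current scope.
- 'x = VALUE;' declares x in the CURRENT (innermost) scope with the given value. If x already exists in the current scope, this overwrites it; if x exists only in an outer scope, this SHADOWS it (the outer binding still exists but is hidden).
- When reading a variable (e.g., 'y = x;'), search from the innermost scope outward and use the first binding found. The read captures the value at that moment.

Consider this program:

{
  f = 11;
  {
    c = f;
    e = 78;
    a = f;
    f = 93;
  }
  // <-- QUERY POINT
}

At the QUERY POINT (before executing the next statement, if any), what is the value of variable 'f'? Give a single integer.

Step 1: enter scope (depth=1)
Step 2: declare f=11 at depth 1
Step 3: enter scope (depth=2)
Step 4: declare c=(read f)=11 at depth 2
Step 5: declare e=78 at depth 2
Step 6: declare a=(read f)=11 at depth 2
Step 7: declare f=93 at depth 2
Step 8: exit scope (depth=1)
Visible at query point: f=11

Answer: 11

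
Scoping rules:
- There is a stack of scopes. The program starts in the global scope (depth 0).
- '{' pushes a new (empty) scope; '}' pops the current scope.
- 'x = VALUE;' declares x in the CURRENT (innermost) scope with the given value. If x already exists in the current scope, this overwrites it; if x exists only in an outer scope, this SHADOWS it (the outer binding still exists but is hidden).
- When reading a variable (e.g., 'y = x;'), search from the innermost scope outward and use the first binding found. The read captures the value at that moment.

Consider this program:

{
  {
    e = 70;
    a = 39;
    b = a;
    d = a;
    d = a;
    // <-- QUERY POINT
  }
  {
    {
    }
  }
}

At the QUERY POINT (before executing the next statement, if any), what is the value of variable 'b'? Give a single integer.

Step 1: enter scope (depth=1)
Step 2: enter scope (depth=2)
Step 3: declare e=70 at depth 2
Step 4: declare a=39 at depth 2
Step 5: declare b=(read a)=39 at depth 2
Step 6: declare d=(read a)=39 at depth 2
Step 7: declare d=(read a)=39 at depth 2
Visible at query point: a=39 b=39 d=39 e=70

Answer: 39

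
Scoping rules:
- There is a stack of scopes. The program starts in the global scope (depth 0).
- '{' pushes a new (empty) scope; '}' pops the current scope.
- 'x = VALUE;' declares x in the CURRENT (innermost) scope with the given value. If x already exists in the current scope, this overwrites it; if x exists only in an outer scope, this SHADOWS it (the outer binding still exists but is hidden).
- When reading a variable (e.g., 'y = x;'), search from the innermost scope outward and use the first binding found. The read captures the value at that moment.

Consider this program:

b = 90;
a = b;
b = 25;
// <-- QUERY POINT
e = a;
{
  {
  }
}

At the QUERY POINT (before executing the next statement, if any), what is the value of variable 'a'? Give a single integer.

Step 1: declare b=90 at depth 0
Step 2: declare a=(read b)=90 at depth 0
Step 3: declare b=25 at depth 0
Visible at query point: a=90 b=25

Answer: 90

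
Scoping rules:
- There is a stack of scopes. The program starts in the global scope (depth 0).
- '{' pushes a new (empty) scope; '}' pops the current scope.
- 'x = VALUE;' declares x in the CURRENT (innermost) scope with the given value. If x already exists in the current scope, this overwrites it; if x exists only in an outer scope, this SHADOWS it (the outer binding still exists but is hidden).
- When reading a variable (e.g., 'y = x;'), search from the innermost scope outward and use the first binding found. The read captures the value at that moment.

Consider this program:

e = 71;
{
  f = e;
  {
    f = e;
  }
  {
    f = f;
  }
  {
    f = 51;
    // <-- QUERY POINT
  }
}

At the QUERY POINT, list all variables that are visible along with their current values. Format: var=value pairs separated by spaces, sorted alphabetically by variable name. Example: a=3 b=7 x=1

Step 1: declare e=71 at depth 0
Step 2: enter scope (depth=1)
Step 3: declare f=(read e)=71 at depth 1
Step 4: enter scope (depth=2)
Step 5: declare f=(read e)=71 at depth 2
Step 6: exit scope (depth=1)
Step 7: enter scope (depth=2)
Step 8: declare f=(read f)=71 at depth 2
Step 9: exit scope (depth=1)
Step 10: enter scope (depth=2)
Step 11: declare f=51 at depth 2
Visible at query point: e=71 f=51

Answer: e=71 f=51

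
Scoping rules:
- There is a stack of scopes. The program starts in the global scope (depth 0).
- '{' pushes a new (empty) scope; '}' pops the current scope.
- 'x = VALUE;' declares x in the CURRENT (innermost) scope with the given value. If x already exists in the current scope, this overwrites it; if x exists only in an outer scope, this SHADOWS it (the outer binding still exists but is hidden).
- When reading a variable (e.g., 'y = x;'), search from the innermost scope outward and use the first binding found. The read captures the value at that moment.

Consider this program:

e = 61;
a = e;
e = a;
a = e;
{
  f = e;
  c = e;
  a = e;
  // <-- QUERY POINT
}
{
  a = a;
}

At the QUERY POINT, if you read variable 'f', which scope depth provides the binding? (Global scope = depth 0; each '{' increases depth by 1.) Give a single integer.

Step 1: declare e=61 at depth 0
Step 2: declare a=(read e)=61 at depth 0
Step 3: declare e=(read a)=61 at depth 0
Step 4: declare a=(read e)=61 at depth 0
Step 5: enter scope (depth=1)
Step 6: declare f=(read e)=61 at depth 1
Step 7: declare c=(read e)=61 at depth 1
Step 8: declare a=(read e)=61 at depth 1
Visible at query point: a=61 c=61 e=61 f=61

Answer: 1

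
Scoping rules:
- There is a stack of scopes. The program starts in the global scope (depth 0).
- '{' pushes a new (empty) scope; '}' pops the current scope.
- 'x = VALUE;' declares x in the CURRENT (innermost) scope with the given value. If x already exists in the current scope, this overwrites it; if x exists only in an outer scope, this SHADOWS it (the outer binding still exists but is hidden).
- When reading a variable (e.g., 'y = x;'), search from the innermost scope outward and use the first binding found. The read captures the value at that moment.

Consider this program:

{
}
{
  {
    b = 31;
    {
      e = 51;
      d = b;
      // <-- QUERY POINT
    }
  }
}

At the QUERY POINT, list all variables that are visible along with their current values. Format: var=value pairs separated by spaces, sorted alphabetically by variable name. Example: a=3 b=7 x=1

Answer: b=31 d=31 e=51

Derivation:
Step 1: enter scope (depth=1)
Step 2: exit scope (depth=0)
Step 3: enter scope (depth=1)
Step 4: enter scope (depth=2)
Step 5: declare b=31 at depth 2
Step 6: enter scope (depth=3)
Step 7: declare e=51 at depth 3
Step 8: declare d=(read b)=31 at depth 3
Visible at query point: b=31 d=31 e=51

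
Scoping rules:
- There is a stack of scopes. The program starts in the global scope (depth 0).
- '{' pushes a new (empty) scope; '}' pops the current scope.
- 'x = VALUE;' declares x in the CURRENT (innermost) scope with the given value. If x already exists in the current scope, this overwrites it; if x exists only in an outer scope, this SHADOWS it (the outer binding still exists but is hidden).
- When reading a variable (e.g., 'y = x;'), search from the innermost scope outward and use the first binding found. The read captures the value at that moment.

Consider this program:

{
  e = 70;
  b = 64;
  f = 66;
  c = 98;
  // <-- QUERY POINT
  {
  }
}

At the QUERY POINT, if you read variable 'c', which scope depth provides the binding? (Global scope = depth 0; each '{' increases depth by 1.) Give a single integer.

Step 1: enter scope (depth=1)
Step 2: declare e=70 at depth 1
Step 3: declare b=64 at depth 1
Step 4: declare f=66 at depth 1
Step 5: declare c=98 at depth 1
Visible at query point: b=64 c=98 e=70 f=66

Answer: 1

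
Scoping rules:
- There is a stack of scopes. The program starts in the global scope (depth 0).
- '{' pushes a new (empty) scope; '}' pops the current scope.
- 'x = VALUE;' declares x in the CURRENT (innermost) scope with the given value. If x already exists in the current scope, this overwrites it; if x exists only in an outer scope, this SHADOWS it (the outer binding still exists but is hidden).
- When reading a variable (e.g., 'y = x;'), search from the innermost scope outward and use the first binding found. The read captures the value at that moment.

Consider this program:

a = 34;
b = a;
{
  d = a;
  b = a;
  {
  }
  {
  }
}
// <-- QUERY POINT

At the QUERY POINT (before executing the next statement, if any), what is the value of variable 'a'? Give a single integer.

Answer: 34

Derivation:
Step 1: declare a=34 at depth 0
Step 2: declare b=(read a)=34 at depth 0
Step 3: enter scope (depth=1)
Step 4: declare d=(read a)=34 at depth 1
Step 5: declare b=(read a)=34 at depth 1
Step 6: enter scope (depth=2)
Step 7: exit scope (depth=1)
Step 8: enter scope (depth=2)
Step 9: exit scope (depth=1)
Step 10: exit scope (depth=0)
Visible at query point: a=34 b=34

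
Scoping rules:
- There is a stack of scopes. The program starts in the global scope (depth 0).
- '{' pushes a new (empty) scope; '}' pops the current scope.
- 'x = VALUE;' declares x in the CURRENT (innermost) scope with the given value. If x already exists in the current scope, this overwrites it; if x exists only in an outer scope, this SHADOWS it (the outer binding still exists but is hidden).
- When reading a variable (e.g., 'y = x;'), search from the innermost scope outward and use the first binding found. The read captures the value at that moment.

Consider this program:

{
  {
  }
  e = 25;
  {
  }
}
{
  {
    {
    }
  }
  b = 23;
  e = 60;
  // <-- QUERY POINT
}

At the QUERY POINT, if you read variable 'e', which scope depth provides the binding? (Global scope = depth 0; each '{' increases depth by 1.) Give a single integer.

Answer: 1

Derivation:
Step 1: enter scope (depth=1)
Step 2: enter scope (depth=2)
Step 3: exit scope (depth=1)
Step 4: declare e=25 at depth 1
Step 5: enter scope (depth=2)
Step 6: exit scope (depth=1)
Step 7: exit scope (depth=0)
Step 8: enter scope (depth=1)
Step 9: enter scope (depth=2)
Step 10: enter scope (depth=3)
Step 11: exit scope (depth=2)
Step 12: exit scope (depth=1)
Step 13: declare b=23 at depth 1
Step 14: declare e=60 at depth 1
Visible at query point: b=23 e=60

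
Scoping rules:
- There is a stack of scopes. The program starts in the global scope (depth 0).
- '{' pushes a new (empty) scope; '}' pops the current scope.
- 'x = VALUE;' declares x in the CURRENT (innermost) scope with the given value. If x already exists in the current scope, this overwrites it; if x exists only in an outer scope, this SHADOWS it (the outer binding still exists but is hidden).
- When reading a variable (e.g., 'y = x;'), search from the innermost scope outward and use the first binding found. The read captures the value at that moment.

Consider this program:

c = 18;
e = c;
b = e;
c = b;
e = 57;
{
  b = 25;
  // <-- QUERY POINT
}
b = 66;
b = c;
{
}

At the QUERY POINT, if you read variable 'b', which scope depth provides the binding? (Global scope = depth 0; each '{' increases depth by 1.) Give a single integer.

Step 1: declare c=18 at depth 0
Step 2: declare e=(read c)=18 at depth 0
Step 3: declare b=(read e)=18 at depth 0
Step 4: declare c=(read b)=18 at depth 0
Step 5: declare e=57 at depth 0
Step 6: enter scope (depth=1)
Step 7: declare b=25 at depth 1
Visible at query point: b=25 c=18 e=57

Answer: 1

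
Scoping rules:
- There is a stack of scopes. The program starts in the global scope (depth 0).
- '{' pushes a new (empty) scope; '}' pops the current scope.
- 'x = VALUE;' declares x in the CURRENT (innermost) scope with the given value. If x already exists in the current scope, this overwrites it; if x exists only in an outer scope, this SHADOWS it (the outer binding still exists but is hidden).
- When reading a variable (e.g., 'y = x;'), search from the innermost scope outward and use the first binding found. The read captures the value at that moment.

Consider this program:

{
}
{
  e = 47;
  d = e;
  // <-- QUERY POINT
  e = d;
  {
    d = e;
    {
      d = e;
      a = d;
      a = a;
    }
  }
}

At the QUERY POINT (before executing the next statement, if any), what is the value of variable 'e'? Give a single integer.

Step 1: enter scope (depth=1)
Step 2: exit scope (depth=0)
Step 3: enter scope (depth=1)
Step 4: declare e=47 at depth 1
Step 5: declare d=(read e)=47 at depth 1
Visible at query point: d=47 e=47

Answer: 47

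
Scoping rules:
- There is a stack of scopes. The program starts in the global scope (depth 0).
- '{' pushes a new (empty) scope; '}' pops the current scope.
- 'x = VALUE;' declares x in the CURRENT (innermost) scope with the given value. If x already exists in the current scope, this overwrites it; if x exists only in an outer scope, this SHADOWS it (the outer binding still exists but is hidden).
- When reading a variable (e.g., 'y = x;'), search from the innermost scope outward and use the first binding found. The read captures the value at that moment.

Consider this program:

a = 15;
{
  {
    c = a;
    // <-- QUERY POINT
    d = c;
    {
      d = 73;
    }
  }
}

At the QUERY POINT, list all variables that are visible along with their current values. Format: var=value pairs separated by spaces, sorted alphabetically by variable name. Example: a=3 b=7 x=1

Step 1: declare a=15 at depth 0
Step 2: enter scope (depth=1)
Step 3: enter scope (depth=2)
Step 4: declare c=(read a)=15 at depth 2
Visible at query point: a=15 c=15

Answer: a=15 c=15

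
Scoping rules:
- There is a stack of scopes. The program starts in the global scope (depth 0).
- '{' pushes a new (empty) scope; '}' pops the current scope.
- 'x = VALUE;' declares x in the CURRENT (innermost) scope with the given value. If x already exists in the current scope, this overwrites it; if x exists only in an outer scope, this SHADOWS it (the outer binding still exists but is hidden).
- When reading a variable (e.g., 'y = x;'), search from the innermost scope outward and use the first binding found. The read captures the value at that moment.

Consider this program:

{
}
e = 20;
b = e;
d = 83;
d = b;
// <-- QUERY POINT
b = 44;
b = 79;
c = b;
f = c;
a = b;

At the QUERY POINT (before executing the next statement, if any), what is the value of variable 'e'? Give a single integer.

Step 1: enter scope (depth=1)
Step 2: exit scope (depth=0)
Step 3: declare e=20 at depth 0
Step 4: declare b=(read e)=20 at depth 0
Step 5: declare d=83 at depth 0
Step 6: declare d=(read b)=20 at depth 0
Visible at query point: b=20 d=20 e=20

Answer: 20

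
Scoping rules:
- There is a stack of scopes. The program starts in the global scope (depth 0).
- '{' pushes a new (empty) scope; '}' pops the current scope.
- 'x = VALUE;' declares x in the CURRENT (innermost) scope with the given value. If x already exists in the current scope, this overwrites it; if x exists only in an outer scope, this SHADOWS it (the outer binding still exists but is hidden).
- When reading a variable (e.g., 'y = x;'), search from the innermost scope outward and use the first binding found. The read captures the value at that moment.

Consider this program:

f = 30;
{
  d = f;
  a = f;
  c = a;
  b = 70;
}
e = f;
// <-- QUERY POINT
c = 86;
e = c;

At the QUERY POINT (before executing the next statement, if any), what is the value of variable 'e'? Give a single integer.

Step 1: declare f=30 at depth 0
Step 2: enter scope (depth=1)
Step 3: declare d=(read f)=30 at depth 1
Step 4: declare a=(read f)=30 at depth 1
Step 5: declare c=(read a)=30 at depth 1
Step 6: declare b=70 at depth 1
Step 7: exit scope (depth=0)
Step 8: declare e=(read f)=30 at depth 0
Visible at query point: e=30 f=30

Answer: 30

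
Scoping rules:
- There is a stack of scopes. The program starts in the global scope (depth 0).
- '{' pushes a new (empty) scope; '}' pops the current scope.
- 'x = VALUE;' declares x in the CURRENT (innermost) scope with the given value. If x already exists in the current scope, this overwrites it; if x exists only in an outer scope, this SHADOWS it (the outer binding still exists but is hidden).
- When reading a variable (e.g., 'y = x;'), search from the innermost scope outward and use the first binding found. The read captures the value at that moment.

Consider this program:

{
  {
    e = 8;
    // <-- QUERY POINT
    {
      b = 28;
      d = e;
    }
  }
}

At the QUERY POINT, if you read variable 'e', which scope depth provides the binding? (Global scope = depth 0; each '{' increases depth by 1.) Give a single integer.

Answer: 2

Derivation:
Step 1: enter scope (depth=1)
Step 2: enter scope (depth=2)
Step 3: declare e=8 at depth 2
Visible at query point: e=8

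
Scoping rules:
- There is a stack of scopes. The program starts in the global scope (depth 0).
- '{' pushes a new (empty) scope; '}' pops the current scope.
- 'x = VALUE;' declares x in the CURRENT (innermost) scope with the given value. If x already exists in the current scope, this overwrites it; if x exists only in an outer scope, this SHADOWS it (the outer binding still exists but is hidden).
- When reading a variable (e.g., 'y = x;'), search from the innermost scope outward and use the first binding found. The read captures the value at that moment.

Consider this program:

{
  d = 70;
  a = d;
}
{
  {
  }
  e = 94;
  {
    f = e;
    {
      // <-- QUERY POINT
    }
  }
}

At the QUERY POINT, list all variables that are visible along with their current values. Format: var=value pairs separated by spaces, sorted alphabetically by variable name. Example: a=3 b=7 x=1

Answer: e=94 f=94

Derivation:
Step 1: enter scope (depth=1)
Step 2: declare d=70 at depth 1
Step 3: declare a=(read d)=70 at depth 1
Step 4: exit scope (depth=0)
Step 5: enter scope (depth=1)
Step 6: enter scope (depth=2)
Step 7: exit scope (depth=1)
Step 8: declare e=94 at depth 1
Step 9: enter scope (depth=2)
Step 10: declare f=(read e)=94 at depth 2
Step 11: enter scope (depth=3)
Visible at query point: e=94 f=94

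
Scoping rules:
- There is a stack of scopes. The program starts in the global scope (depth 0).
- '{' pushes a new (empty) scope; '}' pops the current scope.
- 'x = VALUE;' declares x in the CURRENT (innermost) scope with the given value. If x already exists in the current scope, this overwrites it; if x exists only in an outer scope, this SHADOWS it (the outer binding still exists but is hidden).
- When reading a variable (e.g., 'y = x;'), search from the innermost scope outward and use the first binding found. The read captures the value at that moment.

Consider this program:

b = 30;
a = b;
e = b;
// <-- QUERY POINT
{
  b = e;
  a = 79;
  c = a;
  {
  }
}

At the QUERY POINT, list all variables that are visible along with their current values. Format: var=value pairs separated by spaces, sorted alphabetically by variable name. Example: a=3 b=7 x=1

Step 1: declare b=30 at depth 0
Step 2: declare a=(read b)=30 at depth 0
Step 3: declare e=(read b)=30 at depth 0
Visible at query point: a=30 b=30 e=30

Answer: a=30 b=30 e=30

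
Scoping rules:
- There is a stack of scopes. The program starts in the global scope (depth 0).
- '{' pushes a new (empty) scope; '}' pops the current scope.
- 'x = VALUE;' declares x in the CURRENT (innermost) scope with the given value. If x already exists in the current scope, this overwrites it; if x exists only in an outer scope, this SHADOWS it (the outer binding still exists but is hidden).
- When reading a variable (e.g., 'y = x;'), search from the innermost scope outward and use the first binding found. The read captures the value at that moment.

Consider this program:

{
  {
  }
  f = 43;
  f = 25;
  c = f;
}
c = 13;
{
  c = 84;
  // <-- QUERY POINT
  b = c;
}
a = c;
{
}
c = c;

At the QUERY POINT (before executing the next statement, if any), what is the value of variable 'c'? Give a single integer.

Answer: 84

Derivation:
Step 1: enter scope (depth=1)
Step 2: enter scope (depth=2)
Step 3: exit scope (depth=1)
Step 4: declare f=43 at depth 1
Step 5: declare f=25 at depth 1
Step 6: declare c=(read f)=25 at depth 1
Step 7: exit scope (depth=0)
Step 8: declare c=13 at depth 0
Step 9: enter scope (depth=1)
Step 10: declare c=84 at depth 1
Visible at query point: c=84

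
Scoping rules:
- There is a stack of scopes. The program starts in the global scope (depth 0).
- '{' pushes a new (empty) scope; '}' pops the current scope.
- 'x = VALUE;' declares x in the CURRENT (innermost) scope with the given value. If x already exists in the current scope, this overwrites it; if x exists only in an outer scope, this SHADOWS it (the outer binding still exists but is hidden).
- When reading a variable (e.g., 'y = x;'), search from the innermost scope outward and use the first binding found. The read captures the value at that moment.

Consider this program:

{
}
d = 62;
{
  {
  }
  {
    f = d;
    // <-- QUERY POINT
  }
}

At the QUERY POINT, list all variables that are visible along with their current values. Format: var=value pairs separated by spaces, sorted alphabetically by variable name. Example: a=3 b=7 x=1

Answer: d=62 f=62

Derivation:
Step 1: enter scope (depth=1)
Step 2: exit scope (depth=0)
Step 3: declare d=62 at depth 0
Step 4: enter scope (depth=1)
Step 5: enter scope (depth=2)
Step 6: exit scope (depth=1)
Step 7: enter scope (depth=2)
Step 8: declare f=(read d)=62 at depth 2
Visible at query point: d=62 f=62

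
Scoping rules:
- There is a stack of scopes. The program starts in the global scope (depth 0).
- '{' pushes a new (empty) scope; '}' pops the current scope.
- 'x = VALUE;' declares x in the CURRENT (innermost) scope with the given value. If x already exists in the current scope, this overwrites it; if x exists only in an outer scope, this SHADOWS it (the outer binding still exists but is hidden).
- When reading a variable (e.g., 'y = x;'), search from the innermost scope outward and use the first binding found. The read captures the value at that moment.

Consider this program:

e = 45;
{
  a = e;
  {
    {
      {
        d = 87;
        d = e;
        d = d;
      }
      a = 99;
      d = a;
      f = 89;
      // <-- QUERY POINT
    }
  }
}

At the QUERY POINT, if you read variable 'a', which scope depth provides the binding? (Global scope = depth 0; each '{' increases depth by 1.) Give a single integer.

Answer: 3

Derivation:
Step 1: declare e=45 at depth 0
Step 2: enter scope (depth=1)
Step 3: declare a=(read e)=45 at depth 1
Step 4: enter scope (depth=2)
Step 5: enter scope (depth=3)
Step 6: enter scope (depth=4)
Step 7: declare d=87 at depth 4
Step 8: declare d=(read e)=45 at depth 4
Step 9: declare d=(read d)=45 at depth 4
Step 10: exit scope (depth=3)
Step 11: declare a=99 at depth 3
Step 12: declare d=(read a)=99 at depth 3
Step 13: declare f=89 at depth 3
Visible at query point: a=99 d=99 e=45 f=89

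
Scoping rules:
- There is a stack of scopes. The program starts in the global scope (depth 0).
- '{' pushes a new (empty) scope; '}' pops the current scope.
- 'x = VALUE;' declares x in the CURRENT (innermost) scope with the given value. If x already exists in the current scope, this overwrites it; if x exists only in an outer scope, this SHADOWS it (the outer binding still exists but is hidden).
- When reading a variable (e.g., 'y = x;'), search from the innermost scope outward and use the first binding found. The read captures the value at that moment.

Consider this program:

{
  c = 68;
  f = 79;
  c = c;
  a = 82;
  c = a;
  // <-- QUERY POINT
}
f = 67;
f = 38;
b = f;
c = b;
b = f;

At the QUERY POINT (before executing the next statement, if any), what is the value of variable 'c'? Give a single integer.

Step 1: enter scope (depth=1)
Step 2: declare c=68 at depth 1
Step 3: declare f=79 at depth 1
Step 4: declare c=(read c)=68 at depth 1
Step 5: declare a=82 at depth 1
Step 6: declare c=(read a)=82 at depth 1
Visible at query point: a=82 c=82 f=79

Answer: 82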